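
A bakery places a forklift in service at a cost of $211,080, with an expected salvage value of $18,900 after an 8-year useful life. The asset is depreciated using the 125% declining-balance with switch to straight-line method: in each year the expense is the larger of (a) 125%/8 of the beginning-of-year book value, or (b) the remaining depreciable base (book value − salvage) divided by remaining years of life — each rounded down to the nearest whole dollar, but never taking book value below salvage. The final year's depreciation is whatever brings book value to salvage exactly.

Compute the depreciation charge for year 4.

$21,578

Depreciable base = $211,080 − $18,900 = $192,180.
Year 1: DB = ⌊$211,080 × 125%/8⌋ = $32,981; SL = ⌊$192,180/8⌋ = $24,022 → take DB $32,981. Book value $178,099.
Year 2: DB = ⌊$178,099 × 125%/8⌋ = $27,827; SL = ⌊$159,199/7⌋ = $22,742 → take DB $27,827. Book value $150,272.
Year 3: DB = ⌊$150,272 × 125%/8⌋ = $23,480; SL = ⌊$131,372/6⌋ = $21,895 → take DB $23,480. Book value $126,792.
Year 4: DB = ⌊$126,792 × 125%/8⌋ = $19,811; SL = ⌊$107,892/5⌋ = $21,578 → take SL $21,578. Book value $105,214.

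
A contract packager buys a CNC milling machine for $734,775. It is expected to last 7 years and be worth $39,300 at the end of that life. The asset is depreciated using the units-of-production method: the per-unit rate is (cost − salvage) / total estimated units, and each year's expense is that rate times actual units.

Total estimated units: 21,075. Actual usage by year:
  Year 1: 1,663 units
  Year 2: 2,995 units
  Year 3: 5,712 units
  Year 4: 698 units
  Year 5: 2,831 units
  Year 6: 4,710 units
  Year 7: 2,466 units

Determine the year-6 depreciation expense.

Depreciable base = $734,775 − $39,300 = $695,475.
Rate = $695,475 / 21,075 units = $33 per unit.
Year 1: 1,663 × $33 = $54,879. Book value $679,896.
Year 2: 2,995 × $33 = $98,835. Book value $581,061.
Year 3: 5,712 × $33 = $188,496. Book value $392,565.
Year 4: 698 × $33 = $23,034. Book value $369,531.
Year 5: 2,831 × $33 = $93,423. Book value $276,108.
Year 6: 4,710 × $33 = $155,430. Book value $120,678.

$155,430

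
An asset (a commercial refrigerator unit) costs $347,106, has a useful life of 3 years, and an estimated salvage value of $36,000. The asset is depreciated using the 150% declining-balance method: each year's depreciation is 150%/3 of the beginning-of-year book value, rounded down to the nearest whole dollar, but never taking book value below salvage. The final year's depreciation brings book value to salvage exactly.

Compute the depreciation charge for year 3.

Depreciable base = $347,106 − $36,000 = $311,106.
Year 1: ⌊$347,106 × 150%/3⌋ = $173,553. Book value $173,553.
Year 2: ⌊$173,553 × 150%/3⌋ = $86,776. Book value $86,777.
Year 3 (final): $86,777 − $36,000 = $50,777. Book value $36,000.

$50,777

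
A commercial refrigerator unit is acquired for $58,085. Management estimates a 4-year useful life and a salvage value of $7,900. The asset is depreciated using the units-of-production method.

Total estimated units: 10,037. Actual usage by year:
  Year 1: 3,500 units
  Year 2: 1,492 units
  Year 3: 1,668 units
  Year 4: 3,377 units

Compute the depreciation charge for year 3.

$8,340

Depreciable base = $58,085 − $7,900 = $50,185.
Rate = $50,185 / 10,037 units = $5 per unit.
Year 1: 3,500 × $5 = $17,500. Book value $40,585.
Year 2: 1,492 × $5 = $7,460. Book value $33,125.
Year 3: 1,668 × $5 = $8,340. Book value $24,785.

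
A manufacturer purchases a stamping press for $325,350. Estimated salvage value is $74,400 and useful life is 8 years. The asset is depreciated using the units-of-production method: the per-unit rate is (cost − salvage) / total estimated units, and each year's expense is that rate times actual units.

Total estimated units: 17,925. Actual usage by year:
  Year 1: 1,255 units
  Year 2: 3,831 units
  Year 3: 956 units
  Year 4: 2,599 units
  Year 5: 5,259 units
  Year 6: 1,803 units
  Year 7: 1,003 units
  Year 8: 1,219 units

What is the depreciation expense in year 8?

Depreciable base = $325,350 − $74,400 = $250,950.
Rate = $250,950 / 17,925 units = $14 per unit.
Year 1: 1,255 × $14 = $17,570. Book value $307,780.
Year 2: 3,831 × $14 = $53,634. Book value $254,146.
Year 3: 956 × $14 = $13,384. Book value $240,762.
Year 4: 2,599 × $14 = $36,386. Book value $204,376.
Year 5: 5,259 × $14 = $73,626. Book value $130,750.
Year 6: 1,803 × $14 = $25,242. Book value $105,508.
Year 7: 1,003 × $14 = $14,042. Book value $91,466.
Year 8: 1,219 × $14 = $17,066. Book value $74,400.

$17,066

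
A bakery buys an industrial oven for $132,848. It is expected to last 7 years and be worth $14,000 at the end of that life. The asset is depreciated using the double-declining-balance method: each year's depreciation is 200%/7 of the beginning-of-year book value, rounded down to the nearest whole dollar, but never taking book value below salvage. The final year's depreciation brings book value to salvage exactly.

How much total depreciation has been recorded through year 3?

$84,433

Depreciable base = $132,848 − $14,000 = $118,848.
Year 1: ⌊$132,848 × 200%/7⌋ = $37,956. Book value $94,892.
Year 2: ⌊$94,892 × 200%/7⌋ = $27,112. Book value $67,780.
Year 3: ⌊$67,780 × 200%/7⌋ = $19,365. Book value $48,415.
Accumulated through year 3 = $132,848 − $48,415 = $84,433.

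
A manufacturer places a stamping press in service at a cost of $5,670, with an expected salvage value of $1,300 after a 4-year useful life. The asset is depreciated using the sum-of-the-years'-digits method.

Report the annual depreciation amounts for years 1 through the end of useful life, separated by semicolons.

$1,748; $1,311; $874; $437

Depreciable base = $5,670 − $1,300 = $4,370.
Sum of the years' digits = 4+3+2+1 = 10.
Year 1: $4,370 × 4/10 = $1,748. Book value $3,922.
Year 2: $4,370 × 3/10 = $1,311. Book value $2,611.
Year 3: $4,370 × 2/10 = $874. Book value $1,737.
Year 4: $4,370 × 1/10 = $437. Book value $1,300.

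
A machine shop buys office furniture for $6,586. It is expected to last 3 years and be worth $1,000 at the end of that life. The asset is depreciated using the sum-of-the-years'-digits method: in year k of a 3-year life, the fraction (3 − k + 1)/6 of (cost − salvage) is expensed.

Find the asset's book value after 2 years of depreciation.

$1,931

Depreciable base = $6,586 − $1,000 = $5,586.
Sum of the years' digits = 3+2+1 = 6.
Year 1: $5,586 × 3/6 = $2,793. Book value $3,793.
Year 2: $5,586 × 2/6 = $1,862. Book value $1,931.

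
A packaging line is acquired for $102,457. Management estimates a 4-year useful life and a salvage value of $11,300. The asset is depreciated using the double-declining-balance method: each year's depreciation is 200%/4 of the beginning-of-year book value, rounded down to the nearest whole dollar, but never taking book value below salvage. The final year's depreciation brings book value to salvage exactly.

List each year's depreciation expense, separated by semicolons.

$51,228; $25,614; $12,807; $1,508

Depreciable base = $102,457 − $11,300 = $91,157.
Year 1: ⌊$102,457 × 200%/4⌋ = $51,228. Book value $51,229.
Year 2: ⌊$51,229 × 200%/4⌋ = $25,614. Book value $25,615.
Year 3: ⌊$25,615 × 200%/4⌋ = $12,807. Book value $12,808.
Year 4 (final): $12,808 − $11,300 = $1,508. Book value $11,300.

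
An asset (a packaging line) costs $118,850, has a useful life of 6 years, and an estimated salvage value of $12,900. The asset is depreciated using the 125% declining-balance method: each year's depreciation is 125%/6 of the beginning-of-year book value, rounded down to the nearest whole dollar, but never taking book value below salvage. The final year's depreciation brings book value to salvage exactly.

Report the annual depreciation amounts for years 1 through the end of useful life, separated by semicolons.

Depreciable base = $118,850 − $12,900 = $105,950.
Year 1: ⌊$118,850 × 125%/6⌋ = $24,760. Book value $94,090.
Year 2: ⌊$94,090 × 125%/6⌋ = $19,602. Book value $74,488.
Year 3: ⌊$74,488 × 125%/6⌋ = $15,518. Book value $58,970.
Year 4: ⌊$58,970 × 125%/6⌋ = $12,285. Book value $46,685.
Year 5: ⌊$46,685 × 125%/6⌋ = $9,726. Book value $36,959.
Year 6 (final): $36,959 − $12,900 = $24,059. Book value $12,900.

$24,760; $19,602; $15,518; $12,285; $9,726; $24,059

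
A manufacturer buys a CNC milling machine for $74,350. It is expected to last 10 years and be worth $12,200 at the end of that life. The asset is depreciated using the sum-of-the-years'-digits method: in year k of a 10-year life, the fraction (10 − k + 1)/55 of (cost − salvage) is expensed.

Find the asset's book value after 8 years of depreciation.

Depreciable base = $74,350 − $12,200 = $62,150.
Sum of the years' digits = 10+9+8+7+6+5+4+3+2+1 = 55.
Year 1: $62,150 × 10/55 = $11,300. Book value $63,050.
Year 2: $62,150 × 9/55 = $10,170. Book value $52,880.
Year 3: $62,150 × 8/55 = $9,040. Book value $43,840.
Year 4: $62,150 × 7/55 = $7,910. Book value $35,930.
Year 5: $62,150 × 6/55 = $6,780. Book value $29,150.
Year 6: $62,150 × 5/55 = $5,650. Book value $23,500.
Year 7: $62,150 × 4/55 = $4,520. Book value $18,980.
Year 8: $62,150 × 3/55 = $3,390. Book value $15,590.

$15,590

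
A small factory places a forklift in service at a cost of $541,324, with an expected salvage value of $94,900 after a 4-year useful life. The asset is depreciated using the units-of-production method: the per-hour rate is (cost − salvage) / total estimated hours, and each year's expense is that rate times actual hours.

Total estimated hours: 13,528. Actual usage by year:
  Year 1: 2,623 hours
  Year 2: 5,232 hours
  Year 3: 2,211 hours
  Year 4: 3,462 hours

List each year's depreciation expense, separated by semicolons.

$86,559; $172,656; $72,963; $114,246

Depreciable base = $541,324 − $94,900 = $446,424.
Rate = $446,424 / 13,528 hours = $33 per hour.
Year 1: 2,623 × $33 = $86,559. Book value $454,765.
Year 2: 5,232 × $33 = $172,656. Book value $282,109.
Year 3: 2,211 × $33 = $72,963. Book value $209,146.
Year 4: 3,462 × $33 = $114,246. Book value $94,900.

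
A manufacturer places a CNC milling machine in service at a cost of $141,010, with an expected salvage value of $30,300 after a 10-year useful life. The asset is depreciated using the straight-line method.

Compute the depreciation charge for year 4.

Depreciable base = $141,010 − $30,300 = $110,710.
Annual expense = $110,710 / 10 = $11,071.

$11,071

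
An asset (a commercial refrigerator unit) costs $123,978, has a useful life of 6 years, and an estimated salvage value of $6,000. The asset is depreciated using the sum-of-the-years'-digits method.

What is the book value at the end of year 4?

$22,854

Depreciable base = $123,978 − $6,000 = $117,978.
Sum of the years' digits = 6+5+4+3+2+1 = 21.
Year 1: $117,978 × 6/21 = $33,708. Book value $90,270.
Year 2: $117,978 × 5/21 = $28,090. Book value $62,180.
Year 3: $117,978 × 4/21 = $22,472. Book value $39,708.
Year 4: $117,978 × 3/21 = $16,854. Book value $22,854.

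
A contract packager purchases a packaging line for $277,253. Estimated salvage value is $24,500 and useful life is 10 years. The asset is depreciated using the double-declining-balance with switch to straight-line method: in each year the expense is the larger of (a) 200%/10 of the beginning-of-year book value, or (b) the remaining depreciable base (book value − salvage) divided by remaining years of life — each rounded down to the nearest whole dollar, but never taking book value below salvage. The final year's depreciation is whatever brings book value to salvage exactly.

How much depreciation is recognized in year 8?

Depreciable base = $277,253 − $24,500 = $252,753.
Year 1: DB = ⌊$277,253 × 200%/10⌋ = $55,450; SL = ⌊$252,753/10⌋ = $25,275 → take DB $55,450. Book value $221,803.
Year 2: DB = ⌊$221,803 × 200%/10⌋ = $44,360; SL = ⌊$197,303/9⌋ = $21,922 → take DB $44,360. Book value $177,443.
Year 3: DB = ⌊$177,443 × 200%/10⌋ = $35,488; SL = ⌊$152,943/8⌋ = $19,117 → take DB $35,488. Book value $141,955.
Year 4: DB = ⌊$141,955 × 200%/10⌋ = $28,391; SL = ⌊$117,455/7⌋ = $16,779 → take DB $28,391. Book value $113,564.
Year 5: DB = ⌊$113,564 × 200%/10⌋ = $22,712; SL = ⌊$89,064/6⌋ = $14,844 → take DB $22,712. Book value $90,852.
Year 6: DB = ⌊$90,852 × 200%/10⌋ = $18,170; SL = ⌊$66,352/5⌋ = $13,270 → take DB $18,170. Book value $72,682.
Year 7: DB = ⌊$72,682 × 200%/10⌋ = $14,536; SL = ⌊$48,182/4⌋ = $12,045 → take DB $14,536. Book value $58,146.
Year 8: DB = ⌊$58,146 × 200%/10⌋ = $11,629; SL = ⌊$33,646/3⌋ = $11,215 → take DB $11,629. Book value $46,517.

$11,629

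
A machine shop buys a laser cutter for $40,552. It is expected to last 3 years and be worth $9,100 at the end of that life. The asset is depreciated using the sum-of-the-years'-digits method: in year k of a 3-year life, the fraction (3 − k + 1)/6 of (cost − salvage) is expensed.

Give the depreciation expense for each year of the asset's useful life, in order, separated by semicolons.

Depreciable base = $40,552 − $9,100 = $31,452.
Sum of the years' digits = 3+2+1 = 6.
Year 1: $31,452 × 3/6 = $15,726. Book value $24,826.
Year 2: $31,452 × 2/6 = $10,484. Book value $14,342.
Year 3: $31,452 × 1/6 = $5,242. Book value $9,100.

$15,726; $10,484; $5,242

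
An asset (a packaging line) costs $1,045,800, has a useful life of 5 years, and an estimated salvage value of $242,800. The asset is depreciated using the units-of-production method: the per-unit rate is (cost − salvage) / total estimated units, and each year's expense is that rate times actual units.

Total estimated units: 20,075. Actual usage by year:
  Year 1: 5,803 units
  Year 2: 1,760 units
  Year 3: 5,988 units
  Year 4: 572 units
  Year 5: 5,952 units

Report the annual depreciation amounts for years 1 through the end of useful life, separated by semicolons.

Depreciable base = $1,045,800 − $242,800 = $803,000.
Rate = $803,000 / 20,075 units = $40 per unit.
Year 1: 5,803 × $40 = $232,120. Book value $813,680.
Year 2: 1,760 × $40 = $70,400. Book value $743,280.
Year 3: 5,988 × $40 = $239,520. Book value $503,760.
Year 4: 572 × $40 = $22,880. Book value $480,880.
Year 5: 5,952 × $40 = $238,080. Book value $242,800.

$232,120; $70,400; $239,520; $22,880; $238,080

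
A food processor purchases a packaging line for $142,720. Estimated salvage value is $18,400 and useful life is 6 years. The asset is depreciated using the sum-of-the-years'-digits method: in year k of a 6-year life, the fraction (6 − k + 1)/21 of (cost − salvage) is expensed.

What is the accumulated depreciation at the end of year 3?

$88,800

Depreciable base = $142,720 − $18,400 = $124,320.
Sum of the years' digits = 6+5+4+3+2+1 = 21.
Year 1: $124,320 × 6/21 = $35,520. Book value $107,200.
Year 2: $124,320 × 5/21 = $29,600. Book value $77,600.
Year 3: $124,320 × 4/21 = $23,680. Book value $53,920.
Accumulated through year 3 = $142,720 − $53,920 = $88,800.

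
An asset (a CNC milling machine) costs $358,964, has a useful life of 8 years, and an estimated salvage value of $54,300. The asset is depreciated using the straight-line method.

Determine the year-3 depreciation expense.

$38,083

Depreciable base = $358,964 − $54,300 = $304,664.
Annual expense = $304,664 / 8 = $38,083.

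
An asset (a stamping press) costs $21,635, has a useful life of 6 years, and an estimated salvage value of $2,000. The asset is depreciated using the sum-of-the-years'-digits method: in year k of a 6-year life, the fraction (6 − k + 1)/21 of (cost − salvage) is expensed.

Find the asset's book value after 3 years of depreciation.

$7,610

Depreciable base = $21,635 − $2,000 = $19,635.
Sum of the years' digits = 6+5+4+3+2+1 = 21.
Year 1: $19,635 × 6/21 = $5,610. Book value $16,025.
Year 2: $19,635 × 5/21 = $4,675. Book value $11,350.
Year 3: $19,635 × 4/21 = $3,740. Book value $7,610.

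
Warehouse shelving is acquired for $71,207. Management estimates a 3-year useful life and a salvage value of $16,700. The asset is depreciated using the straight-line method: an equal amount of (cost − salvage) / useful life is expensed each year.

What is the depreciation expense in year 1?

$18,169

Depreciable base = $71,207 − $16,700 = $54,507.
Annual expense = $54,507 / 3 = $18,169.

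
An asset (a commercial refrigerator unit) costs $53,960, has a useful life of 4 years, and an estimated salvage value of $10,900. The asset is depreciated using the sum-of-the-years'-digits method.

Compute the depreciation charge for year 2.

$12,918

Depreciable base = $53,960 − $10,900 = $43,060.
Sum of the years' digits = 4+3+2+1 = 10.
Year 1: $43,060 × 4/10 = $17,224. Book value $36,736.
Year 2: $43,060 × 3/10 = $12,918. Book value $23,818.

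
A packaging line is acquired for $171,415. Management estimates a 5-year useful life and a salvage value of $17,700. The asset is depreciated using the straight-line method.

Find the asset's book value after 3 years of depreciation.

Depreciable base = $171,415 − $17,700 = $153,715.
Annual expense = $153,715 / 5 = $30,743.
End of year 1: book value $140,672.
End of year 2: book value $109,929.
End of year 3: book value $79,186.

$79,186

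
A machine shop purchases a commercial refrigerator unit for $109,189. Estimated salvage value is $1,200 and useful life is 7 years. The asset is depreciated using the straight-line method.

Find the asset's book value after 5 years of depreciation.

$32,054

Depreciable base = $109,189 − $1,200 = $107,989.
Annual expense = $107,989 / 7 = $15,427.
End of year 1: book value $93,762.
End of year 2: book value $78,335.
End of year 3: book value $62,908.
End of year 4: book value $47,481.
End of year 5: book value $32,054.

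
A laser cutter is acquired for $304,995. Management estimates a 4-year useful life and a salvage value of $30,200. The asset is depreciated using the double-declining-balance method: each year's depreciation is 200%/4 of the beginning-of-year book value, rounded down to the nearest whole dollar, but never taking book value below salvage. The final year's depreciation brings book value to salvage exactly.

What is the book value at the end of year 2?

Depreciable base = $304,995 − $30,200 = $274,795.
Year 1: ⌊$304,995 × 200%/4⌋ = $152,497. Book value $152,498.
Year 2: ⌊$152,498 × 200%/4⌋ = $76,249. Book value $76,249.

$76,249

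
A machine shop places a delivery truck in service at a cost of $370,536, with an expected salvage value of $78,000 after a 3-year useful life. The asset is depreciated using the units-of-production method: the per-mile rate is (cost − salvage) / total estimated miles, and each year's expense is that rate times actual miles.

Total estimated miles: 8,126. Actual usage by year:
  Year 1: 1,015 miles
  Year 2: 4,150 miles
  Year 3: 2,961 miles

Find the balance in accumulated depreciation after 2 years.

Depreciable base = $370,536 − $78,000 = $292,536.
Rate = $292,536 / 8,126 miles = $36 per mile.
Year 1: 1,015 × $36 = $36,540. Book value $333,996.
Year 2: 4,150 × $36 = $149,400. Book value $184,596.
Accumulated through year 2 = $370,536 − $184,596 = $185,940.

$185,940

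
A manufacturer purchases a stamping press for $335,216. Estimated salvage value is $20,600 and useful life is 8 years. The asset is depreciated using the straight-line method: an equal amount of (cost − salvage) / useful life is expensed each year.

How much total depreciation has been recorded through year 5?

Depreciable base = $335,216 − $20,600 = $314,616.
Annual expense = $314,616 / 8 = $39,327.
End of year 1: book value $295,889.
End of year 2: book value $256,562.
End of year 3: book value $217,235.
End of year 4: book value $177,908.
End of year 5: book value $138,581.
Accumulated through year 5 = $335,216 − $138,581 = $196,635.

$196,635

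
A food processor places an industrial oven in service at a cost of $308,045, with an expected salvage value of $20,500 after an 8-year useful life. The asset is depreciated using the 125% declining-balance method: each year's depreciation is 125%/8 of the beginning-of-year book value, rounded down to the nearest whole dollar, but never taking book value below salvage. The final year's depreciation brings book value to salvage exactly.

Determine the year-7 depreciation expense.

$17,367

Depreciable base = $308,045 − $20,500 = $287,545.
Year 1: ⌊$308,045 × 125%/8⌋ = $48,132. Book value $259,913.
Year 2: ⌊$259,913 × 125%/8⌋ = $40,611. Book value $219,302.
Year 3: ⌊$219,302 × 125%/8⌋ = $34,265. Book value $185,037.
Year 4: ⌊$185,037 × 125%/8⌋ = $28,912. Book value $156,125.
Year 5: ⌊$156,125 × 125%/8⌋ = $24,394. Book value $131,731.
Year 6: ⌊$131,731 × 125%/8⌋ = $20,582. Book value $111,149.
Year 7: ⌊$111,149 × 125%/8⌋ = $17,367. Book value $93,782.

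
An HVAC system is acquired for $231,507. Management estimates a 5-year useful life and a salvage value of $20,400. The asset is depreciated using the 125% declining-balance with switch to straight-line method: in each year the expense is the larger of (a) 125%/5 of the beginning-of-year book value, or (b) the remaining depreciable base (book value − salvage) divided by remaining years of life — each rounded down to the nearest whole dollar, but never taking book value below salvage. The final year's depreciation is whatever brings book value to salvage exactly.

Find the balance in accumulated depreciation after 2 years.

$101,283

Depreciable base = $231,507 − $20,400 = $211,107.
Year 1: DB = ⌊$231,507 × 125%/5⌋ = $57,876; SL = ⌊$211,107/5⌋ = $42,221 → take DB $57,876. Book value $173,631.
Year 2: DB = ⌊$173,631 × 125%/5⌋ = $43,407; SL = ⌊$153,231/4⌋ = $38,307 → take DB $43,407. Book value $130,224.
Accumulated through year 2 = $231,507 − $130,224 = $101,283.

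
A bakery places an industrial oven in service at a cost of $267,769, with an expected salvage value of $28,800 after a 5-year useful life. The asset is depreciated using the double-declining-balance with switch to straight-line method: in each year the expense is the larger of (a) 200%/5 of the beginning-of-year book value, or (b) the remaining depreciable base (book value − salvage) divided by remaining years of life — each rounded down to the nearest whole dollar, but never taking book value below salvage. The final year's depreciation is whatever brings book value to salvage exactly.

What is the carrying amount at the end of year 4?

Depreciable base = $267,769 − $28,800 = $238,969.
Year 1: DB = ⌊$267,769 × 200%/5⌋ = $107,107; SL = ⌊$238,969/5⌋ = $47,793 → take DB $107,107. Book value $160,662.
Year 2: DB = ⌊$160,662 × 200%/5⌋ = $64,264; SL = ⌊$131,862/4⌋ = $32,965 → take DB $64,264. Book value $96,398.
Year 3: DB = ⌊$96,398 × 200%/5⌋ = $38,559; SL = ⌊$67,598/3⌋ = $22,532 → take DB $38,559. Book value $57,839.
Year 4: DB = ⌊$57,839 × 200%/5⌋ = $23,135; SL = ⌊$29,039/2⌋ = $14,519 → take DB $23,135. Book value $34,704.

$34,704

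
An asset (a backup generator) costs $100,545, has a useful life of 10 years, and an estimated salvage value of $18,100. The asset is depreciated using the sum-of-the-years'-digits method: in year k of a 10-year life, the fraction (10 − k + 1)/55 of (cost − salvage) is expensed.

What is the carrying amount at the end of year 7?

$27,094

Depreciable base = $100,545 − $18,100 = $82,445.
Sum of the years' digits = 10+9+8+7+6+5+4+3+2+1 = 55.
Year 1: $82,445 × 10/55 = $14,990. Book value $85,555.
Year 2: $82,445 × 9/55 = $13,491. Book value $72,064.
Year 3: $82,445 × 8/55 = $11,992. Book value $60,072.
Year 4: $82,445 × 7/55 = $10,493. Book value $49,579.
Year 5: $82,445 × 6/55 = $8,994. Book value $40,585.
Year 6: $82,445 × 5/55 = $7,495. Book value $33,090.
Year 7: $82,445 × 4/55 = $5,996. Book value $27,094.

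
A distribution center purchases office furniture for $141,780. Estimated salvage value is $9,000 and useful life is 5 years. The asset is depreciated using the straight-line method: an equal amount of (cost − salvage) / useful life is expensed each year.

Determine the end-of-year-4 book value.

Depreciable base = $141,780 − $9,000 = $132,780.
Annual expense = $132,780 / 5 = $26,556.
End of year 1: book value $115,224.
End of year 2: book value $88,668.
End of year 3: book value $62,112.
End of year 4: book value $35,556.

$35,556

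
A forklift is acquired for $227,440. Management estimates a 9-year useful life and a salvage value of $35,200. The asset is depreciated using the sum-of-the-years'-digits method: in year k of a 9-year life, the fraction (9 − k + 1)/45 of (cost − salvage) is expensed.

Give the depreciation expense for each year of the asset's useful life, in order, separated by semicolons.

$38,448; $34,176; $29,904; $25,632; $21,360; $17,088; $12,816; $8,544; $4,272

Depreciable base = $227,440 − $35,200 = $192,240.
Sum of the years' digits = 9+8+7+6+5+4+3+2+1 = 45.
Year 1: $192,240 × 9/45 = $38,448. Book value $188,992.
Year 2: $192,240 × 8/45 = $34,176. Book value $154,816.
Year 3: $192,240 × 7/45 = $29,904. Book value $124,912.
Year 4: $192,240 × 6/45 = $25,632. Book value $99,280.
Year 5: $192,240 × 5/45 = $21,360. Book value $77,920.
Year 6: $192,240 × 4/45 = $17,088. Book value $60,832.
Year 7: $192,240 × 3/45 = $12,816. Book value $48,016.
Year 8: $192,240 × 2/45 = $8,544. Book value $39,472.
Year 9: $192,240 × 1/45 = $4,272. Book value $35,200.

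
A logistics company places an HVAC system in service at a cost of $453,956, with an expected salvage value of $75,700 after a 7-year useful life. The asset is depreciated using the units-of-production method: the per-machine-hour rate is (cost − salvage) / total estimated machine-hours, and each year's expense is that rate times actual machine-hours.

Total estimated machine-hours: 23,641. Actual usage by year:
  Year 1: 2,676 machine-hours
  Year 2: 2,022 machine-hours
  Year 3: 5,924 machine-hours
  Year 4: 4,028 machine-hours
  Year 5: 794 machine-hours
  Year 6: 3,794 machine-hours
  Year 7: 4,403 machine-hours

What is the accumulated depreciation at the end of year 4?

$234,400

Depreciable base = $453,956 − $75,700 = $378,256.
Rate = $378,256 / 23,641 machine-hours = $16 per machine-hour.
Year 1: 2,676 × $16 = $42,816. Book value $411,140.
Year 2: 2,022 × $16 = $32,352. Book value $378,788.
Year 3: 5,924 × $16 = $94,784. Book value $284,004.
Year 4: 4,028 × $16 = $64,448. Book value $219,556.
Accumulated through year 4 = $453,956 − $219,556 = $234,400.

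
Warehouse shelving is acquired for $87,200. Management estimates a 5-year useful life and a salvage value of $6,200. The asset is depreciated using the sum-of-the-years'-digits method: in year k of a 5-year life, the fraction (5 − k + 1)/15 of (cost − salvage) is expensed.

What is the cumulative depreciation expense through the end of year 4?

Depreciable base = $87,200 − $6,200 = $81,000.
Sum of the years' digits = 5+4+3+2+1 = 15.
Year 1: $81,000 × 5/15 = $27,000. Book value $60,200.
Year 2: $81,000 × 4/15 = $21,600. Book value $38,600.
Year 3: $81,000 × 3/15 = $16,200. Book value $22,400.
Year 4: $81,000 × 2/15 = $10,800. Book value $11,600.
Accumulated through year 4 = $87,200 − $11,600 = $75,600.

$75,600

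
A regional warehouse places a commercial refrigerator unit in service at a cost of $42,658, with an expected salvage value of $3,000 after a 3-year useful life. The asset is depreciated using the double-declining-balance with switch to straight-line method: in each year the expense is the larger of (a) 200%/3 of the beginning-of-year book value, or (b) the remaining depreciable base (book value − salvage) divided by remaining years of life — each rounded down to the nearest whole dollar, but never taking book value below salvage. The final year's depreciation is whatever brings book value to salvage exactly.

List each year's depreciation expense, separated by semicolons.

$28,438; $9,480; $1,740

Depreciable base = $42,658 − $3,000 = $39,658.
Year 1: DB = ⌊$42,658 × 200%/3⌋ = $28,438; SL = ⌊$39,658/3⌋ = $13,219 → take DB $28,438. Book value $14,220.
Year 2: DB = ⌊$14,220 × 200%/3⌋ = $9,480; SL = ⌊$11,220/2⌋ = $5,610 → take DB $9,480. Book value $4,740.
Year 3 (final): $4,740 − $3,000 = $1,740. Book value $3,000.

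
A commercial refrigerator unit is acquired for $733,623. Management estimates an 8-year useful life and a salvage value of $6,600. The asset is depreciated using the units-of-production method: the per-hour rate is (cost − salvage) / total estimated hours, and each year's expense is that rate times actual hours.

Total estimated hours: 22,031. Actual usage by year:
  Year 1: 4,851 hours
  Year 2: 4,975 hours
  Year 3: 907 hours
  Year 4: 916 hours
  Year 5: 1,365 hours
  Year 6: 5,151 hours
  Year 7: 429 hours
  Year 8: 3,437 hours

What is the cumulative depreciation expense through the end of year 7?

Depreciable base = $733,623 − $6,600 = $727,023.
Rate = $727,023 / 22,031 hours = $33 per hour.
Year 1: 4,851 × $33 = $160,083. Book value $573,540.
Year 2: 4,975 × $33 = $164,175. Book value $409,365.
Year 3: 907 × $33 = $29,931. Book value $379,434.
Year 4: 916 × $33 = $30,228. Book value $349,206.
Year 5: 1,365 × $33 = $45,045. Book value $304,161.
Year 6: 5,151 × $33 = $169,983. Book value $134,178.
Year 7: 429 × $33 = $14,157. Book value $120,021.
Accumulated through year 7 = $733,623 − $120,021 = $613,602.

$613,602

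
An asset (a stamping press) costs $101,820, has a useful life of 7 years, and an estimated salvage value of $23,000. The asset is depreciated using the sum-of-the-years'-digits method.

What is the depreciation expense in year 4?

$11,260

Depreciable base = $101,820 − $23,000 = $78,820.
Sum of the years' digits = 7+6+5+4+3+2+1 = 28.
Year 1: $78,820 × 7/28 = $19,705. Book value $82,115.
Year 2: $78,820 × 6/28 = $16,890. Book value $65,225.
Year 3: $78,820 × 5/28 = $14,075. Book value $51,150.
Year 4: $78,820 × 4/28 = $11,260. Book value $39,890.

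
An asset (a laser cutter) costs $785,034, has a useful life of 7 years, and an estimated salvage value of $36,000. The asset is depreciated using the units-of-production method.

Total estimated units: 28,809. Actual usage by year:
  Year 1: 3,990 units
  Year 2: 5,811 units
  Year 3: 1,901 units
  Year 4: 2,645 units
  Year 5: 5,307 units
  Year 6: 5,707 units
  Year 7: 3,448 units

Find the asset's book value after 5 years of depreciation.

$274,030

Depreciable base = $785,034 − $36,000 = $749,034.
Rate = $749,034 / 28,809 units = $26 per unit.
Year 1: 3,990 × $26 = $103,740. Book value $681,294.
Year 2: 5,811 × $26 = $151,086. Book value $530,208.
Year 3: 1,901 × $26 = $49,426. Book value $480,782.
Year 4: 2,645 × $26 = $68,770. Book value $412,012.
Year 5: 5,307 × $26 = $137,982. Book value $274,030.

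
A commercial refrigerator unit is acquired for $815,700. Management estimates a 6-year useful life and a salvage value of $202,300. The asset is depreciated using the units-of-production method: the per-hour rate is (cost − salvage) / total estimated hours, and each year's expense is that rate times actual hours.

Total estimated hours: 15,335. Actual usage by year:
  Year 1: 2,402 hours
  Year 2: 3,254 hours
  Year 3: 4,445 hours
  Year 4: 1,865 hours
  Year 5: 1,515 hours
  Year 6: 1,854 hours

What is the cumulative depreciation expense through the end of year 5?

Depreciable base = $815,700 − $202,300 = $613,400.
Rate = $613,400 / 15,335 hours = $40 per hour.
Year 1: 2,402 × $40 = $96,080. Book value $719,620.
Year 2: 3,254 × $40 = $130,160. Book value $589,460.
Year 3: 4,445 × $40 = $177,800. Book value $411,660.
Year 4: 1,865 × $40 = $74,600. Book value $337,060.
Year 5: 1,515 × $40 = $60,600. Book value $276,460.
Accumulated through year 5 = $815,700 − $276,460 = $539,240.

$539,240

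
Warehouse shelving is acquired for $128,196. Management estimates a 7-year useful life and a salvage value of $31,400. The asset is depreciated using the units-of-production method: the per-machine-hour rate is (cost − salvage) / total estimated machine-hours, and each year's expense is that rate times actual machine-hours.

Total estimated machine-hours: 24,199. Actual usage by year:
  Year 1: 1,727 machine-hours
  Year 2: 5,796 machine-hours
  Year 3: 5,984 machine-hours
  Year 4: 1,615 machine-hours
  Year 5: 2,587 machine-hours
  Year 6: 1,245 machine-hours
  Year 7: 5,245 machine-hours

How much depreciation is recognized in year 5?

Depreciable base = $128,196 − $31,400 = $96,796.
Rate = $96,796 / 24,199 machine-hours = $4 per machine-hour.
Year 1: 1,727 × $4 = $6,908. Book value $121,288.
Year 2: 5,796 × $4 = $23,184. Book value $98,104.
Year 3: 5,984 × $4 = $23,936. Book value $74,168.
Year 4: 1,615 × $4 = $6,460. Book value $67,708.
Year 5: 2,587 × $4 = $10,348. Book value $57,360.

$10,348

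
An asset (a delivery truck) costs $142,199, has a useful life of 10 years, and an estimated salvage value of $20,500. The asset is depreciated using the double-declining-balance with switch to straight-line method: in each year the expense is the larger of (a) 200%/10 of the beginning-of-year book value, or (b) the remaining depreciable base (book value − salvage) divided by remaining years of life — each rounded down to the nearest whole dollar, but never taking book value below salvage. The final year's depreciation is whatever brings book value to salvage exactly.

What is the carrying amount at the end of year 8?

Depreciable base = $142,199 − $20,500 = $121,699.
Year 1: DB = ⌊$142,199 × 200%/10⌋ = $28,439; SL = ⌊$121,699/10⌋ = $12,169 → take DB $28,439. Book value $113,760.
Year 2: DB = ⌊$113,760 × 200%/10⌋ = $22,752; SL = ⌊$93,260/9⌋ = $10,362 → take DB $22,752. Book value $91,008.
Year 3: DB = ⌊$91,008 × 200%/10⌋ = $18,201; SL = ⌊$70,508/8⌋ = $8,813 → take DB $18,201. Book value $72,807.
Year 4: DB = ⌊$72,807 × 200%/10⌋ = $14,561; SL = ⌊$52,307/7⌋ = $7,472 → take DB $14,561. Book value $58,246.
Year 5: DB = ⌊$58,246 × 200%/10⌋ = $11,649; SL = ⌊$37,746/6⌋ = $6,291 → take DB $11,649. Book value $46,597.
Year 6: DB = ⌊$46,597 × 200%/10⌋ = $9,319; SL = ⌊$26,097/5⌋ = $5,219 → take DB $9,319. Book value $37,278.
Year 7: DB = ⌊$37,278 × 200%/10⌋ = $7,455; SL = ⌊$16,778/4⌋ = $4,194 → take DB $7,455. Book value $29,823.
Year 8: DB = ⌊$29,823 × 200%/10⌋ = $5,964; SL = ⌊$9,323/3⌋ = $3,107 → take DB $5,964. Book value $23,859.

$23,859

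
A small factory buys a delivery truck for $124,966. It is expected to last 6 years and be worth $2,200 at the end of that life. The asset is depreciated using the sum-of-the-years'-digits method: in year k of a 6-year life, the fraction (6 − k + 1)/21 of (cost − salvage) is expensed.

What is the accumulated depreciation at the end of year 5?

Depreciable base = $124,966 − $2,200 = $122,766.
Sum of the years' digits = 6+5+4+3+2+1 = 21.
Year 1: $122,766 × 6/21 = $35,076. Book value $89,890.
Year 2: $122,766 × 5/21 = $29,230. Book value $60,660.
Year 3: $122,766 × 4/21 = $23,384. Book value $37,276.
Year 4: $122,766 × 3/21 = $17,538. Book value $19,738.
Year 5: $122,766 × 2/21 = $11,692. Book value $8,046.
Accumulated through year 5 = $124,966 − $8,046 = $116,920.

$116,920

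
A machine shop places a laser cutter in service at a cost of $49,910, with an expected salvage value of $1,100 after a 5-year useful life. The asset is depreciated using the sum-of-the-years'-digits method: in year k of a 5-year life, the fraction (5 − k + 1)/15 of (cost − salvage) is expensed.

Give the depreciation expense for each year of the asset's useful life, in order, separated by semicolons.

Depreciable base = $49,910 − $1,100 = $48,810.
Sum of the years' digits = 5+4+3+2+1 = 15.
Year 1: $48,810 × 5/15 = $16,270. Book value $33,640.
Year 2: $48,810 × 4/15 = $13,016. Book value $20,624.
Year 3: $48,810 × 3/15 = $9,762. Book value $10,862.
Year 4: $48,810 × 2/15 = $6,508. Book value $4,354.
Year 5: $48,810 × 1/15 = $3,254. Book value $1,100.

$16,270; $13,016; $9,762; $6,508; $3,254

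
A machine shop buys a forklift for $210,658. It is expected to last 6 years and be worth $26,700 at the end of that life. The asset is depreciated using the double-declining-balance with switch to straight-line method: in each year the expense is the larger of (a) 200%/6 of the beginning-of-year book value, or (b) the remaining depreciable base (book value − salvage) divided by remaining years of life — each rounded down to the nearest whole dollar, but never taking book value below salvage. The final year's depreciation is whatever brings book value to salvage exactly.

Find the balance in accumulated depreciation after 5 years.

$182,916

Depreciable base = $210,658 − $26,700 = $183,958.
Year 1: DB = ⌊$210,658 × 200%/6⌋ = $70,219; SL = ⌊$183,958/6⌋ = $30,659 → take DB $70,219. Book value $140,439.
Year 2: DB = ⌊$140,439 × 200%/6⌋ = $46,813; SL = ⌊$113,739/5⌋ = $22,747 → take DB $46,813. Book value $93,626.
Year 3: DB = ⌊$93,626 × 200%/6⌋ = $31,208; SL = ⌊$66,926/4⌋ = $16,731 → take DB $31,208. Book value $62,418.
Year 4: DB = ⌊$62,418 × 200%/6⌋ = $20,806; SL = ⌊$35,718/3⌋ = $11,906 → take DB $20,806. Book value $41,612.
Year 5: DB = ⌊$41,612 × 200%/6⌋ = $13,870; SL = ⌊$14,912/2⌋ = $7,456 → take DB $13,870. Book value $27,742.
Accumulated through year 5 = $210,658 − $27,742 = $182,916.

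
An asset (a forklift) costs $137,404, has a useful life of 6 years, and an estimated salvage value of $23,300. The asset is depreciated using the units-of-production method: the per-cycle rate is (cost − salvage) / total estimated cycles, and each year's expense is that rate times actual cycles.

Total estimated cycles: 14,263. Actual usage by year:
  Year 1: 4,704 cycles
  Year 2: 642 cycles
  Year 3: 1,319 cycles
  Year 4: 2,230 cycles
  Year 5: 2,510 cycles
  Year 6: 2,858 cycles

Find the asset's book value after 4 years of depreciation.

$66,244

Depreciable base = $137,404 − $23,300 = $114,104.
Rate = $114,104 / 14,263 cycles = $8 per cycle.
Year 1: 4,704 × $8 = $37,632. Book value $99,772.
Year 2: 642 × $8 = $5,136. Book value $94,636.
Year 3: 1,319 × $8 = $10,552. Book value $84,084.
Year 4: 2,230 × $8 = $17,840. Book value $66,244.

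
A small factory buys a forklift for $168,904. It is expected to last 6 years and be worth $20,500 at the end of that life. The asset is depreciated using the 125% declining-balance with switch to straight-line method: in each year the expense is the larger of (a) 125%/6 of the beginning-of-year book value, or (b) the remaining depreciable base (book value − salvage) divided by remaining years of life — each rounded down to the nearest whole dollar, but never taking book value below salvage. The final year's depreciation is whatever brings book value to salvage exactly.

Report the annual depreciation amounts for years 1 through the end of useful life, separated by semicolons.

$35,188; $27,857; $22,053; $21,102; $21,102; $21,102

Depreciable base = $168,904 − $20,500 = $148,404.
Year 1: DB = ⌊$168,904 × 125%/6⌋ = $35,188; SL = ⌊$148,404/6⌋ = $24,734 → take DB $35,188. Book value $133,716.
Year 2: DB = ⌊$133,716 × 125%/6⌋ = $27,857; SL = ⌊$113,216/5⌋ = $22,643 → take DB $27,857. Book value $105,859.
Year 3: DB = ⌊$105,859 × 125%/6⌋ = $22,053; SL = ⌊$85,359/4⌋ = $21,339 → take DB $22,053. Book value $83,806.
Year 4: DB = ⌊$83,806 × 125%/6⌋ = $17,459; SL = ⌊$63,306/3⌋ = $21,102 → take SL $21,102. Book value $62,704.
Year 5: DB = ⌊$62,704 × 125%/6⌋ = $13,063; SL = ⌊$42,204/2⌋ = $21,102 → take SL $21,102. Book value $41,602.
Year 6 (final): $41,602 − $20,500 = $21,102. Book value $20,500.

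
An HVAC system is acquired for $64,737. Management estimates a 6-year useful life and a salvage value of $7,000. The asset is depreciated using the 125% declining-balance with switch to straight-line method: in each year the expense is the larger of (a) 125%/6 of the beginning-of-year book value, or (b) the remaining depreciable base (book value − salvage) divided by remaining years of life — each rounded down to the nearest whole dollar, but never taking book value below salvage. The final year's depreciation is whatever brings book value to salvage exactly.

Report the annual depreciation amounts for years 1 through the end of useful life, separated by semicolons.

Depreciable base = $64,737 − $7,000 = $57,737.
Year 1: DB = ⌊$64,737 × 125%/6⌋ = $13,486; SL = ⌊$57,737/6⌋ = $9,622 → take DB $13,486. Book value $51,251.
Year 2: DB = ⌊$51,251 × 125%/6⌋ = $10,677; SL = ⌊$44,251/5⌋ = $8,850 → take DB $10,677. Book value $40,574.
Year 3: DB = ⌊$40,574 × 125%/6⌋ = $8,452; SL = ⌊$33,574/4⌋ = $8,393 → take DB $8,452. Book value $32,122.
Year 4: DB = ⌊$32,122 × 125%/6⌋ = $6,692; SL = ⌊$25,122/3⌋ = $8,374 → take SL $8,374. Book value $23,748.
Year 5: DB = ⌊$23,748 × 125%/6⌋ = $4,947; SL = ⌊$16,748/2⌋ = $8,374 → take SL $8,374. Book value $15,374.
Year 6 (final): $15,374 − $7,000 = $8,374. Book value $7,000.

$13,486; $10,677; $8,452; $8,374; $8,374; $8,374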